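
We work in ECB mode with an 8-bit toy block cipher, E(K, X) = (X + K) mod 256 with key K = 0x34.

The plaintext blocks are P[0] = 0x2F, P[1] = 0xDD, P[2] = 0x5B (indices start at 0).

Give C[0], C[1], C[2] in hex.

ECB encryption: C_i = E(K, P_i).
C[0]: E(K, 0x2F) = 0x63.
C[1]: E(K, 0xDD) = 0x11.
C[2]: E(K, 0x5B) = 0x8F.

C[0] = 0x63, C[1] = 0x11, C[2] = 0x8F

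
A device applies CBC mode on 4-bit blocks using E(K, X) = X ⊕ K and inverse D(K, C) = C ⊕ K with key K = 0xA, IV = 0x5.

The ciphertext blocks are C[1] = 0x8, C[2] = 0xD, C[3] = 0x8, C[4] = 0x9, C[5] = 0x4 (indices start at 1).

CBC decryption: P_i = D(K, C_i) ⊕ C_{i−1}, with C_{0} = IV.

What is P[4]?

P[4] = 0xB

P[4]: D(K, 0x9) = 0x3; 0x3 ⊕ 0x8 = 0xB.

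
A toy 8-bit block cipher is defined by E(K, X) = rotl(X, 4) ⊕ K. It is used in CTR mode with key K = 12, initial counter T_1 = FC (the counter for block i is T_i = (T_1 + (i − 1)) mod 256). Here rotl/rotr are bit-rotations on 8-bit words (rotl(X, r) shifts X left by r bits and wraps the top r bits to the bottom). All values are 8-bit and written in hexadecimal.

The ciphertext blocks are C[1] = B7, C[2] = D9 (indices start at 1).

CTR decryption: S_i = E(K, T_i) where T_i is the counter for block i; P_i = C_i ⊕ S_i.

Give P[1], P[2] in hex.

P[1] = 6A, P[2] = 14

P[1]: T = FC, S = E(K, T) = DD; B7 ⊕ DD = 6A.
P[2]: T = FD, S = E(K, T) = CD; D9 ⊕ CD = 14.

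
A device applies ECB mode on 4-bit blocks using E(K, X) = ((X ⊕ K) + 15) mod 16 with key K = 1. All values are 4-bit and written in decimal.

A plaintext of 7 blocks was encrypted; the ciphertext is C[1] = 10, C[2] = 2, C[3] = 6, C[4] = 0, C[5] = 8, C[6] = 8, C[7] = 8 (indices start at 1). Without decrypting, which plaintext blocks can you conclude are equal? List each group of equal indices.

ECB encrypts each block independently with the same key, so equal ciphertext blocks imply equal plaintext blocks.
C[5] = C[6] = C[7] = 8, so P[5] = P[6] = P[7].

P[5] = P[6] = P[7]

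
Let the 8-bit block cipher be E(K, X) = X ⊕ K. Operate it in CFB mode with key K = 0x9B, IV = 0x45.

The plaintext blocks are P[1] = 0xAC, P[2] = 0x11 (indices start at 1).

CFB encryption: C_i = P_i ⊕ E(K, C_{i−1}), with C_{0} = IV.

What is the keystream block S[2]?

0xE9

C[1]: E(K, 0x45) = 0xDE; 0xAC ⊕ 0xDE = 0x72.
C[2]: E(K, 0x72) = 0xE9; 0x11 ⊕ 0xE9 = 0xF8.
So S[2] = 0xE9.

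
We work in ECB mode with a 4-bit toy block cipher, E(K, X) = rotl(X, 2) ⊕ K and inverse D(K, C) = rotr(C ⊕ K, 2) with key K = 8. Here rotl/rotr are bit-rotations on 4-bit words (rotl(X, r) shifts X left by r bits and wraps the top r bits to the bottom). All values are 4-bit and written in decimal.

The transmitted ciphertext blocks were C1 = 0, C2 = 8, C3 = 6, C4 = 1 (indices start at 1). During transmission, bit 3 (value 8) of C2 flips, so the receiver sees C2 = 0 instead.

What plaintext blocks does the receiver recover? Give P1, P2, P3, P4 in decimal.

ECB decryption: P_i = D(K, C_i).
Only C2 changed, to 0. In ECB, a change in C_i affects only P_i. Decrypting the received ciphertext:
P1: D(K, 0) = 2.
P2: D(K, 0) = 2.
P3: D(K, 6) = 11.
P4: D(K, 1) = 6.
Blocks that differ from the original plaintext: P2.

P1 = 2, P2 = 2, P3 = 11, P4 = 6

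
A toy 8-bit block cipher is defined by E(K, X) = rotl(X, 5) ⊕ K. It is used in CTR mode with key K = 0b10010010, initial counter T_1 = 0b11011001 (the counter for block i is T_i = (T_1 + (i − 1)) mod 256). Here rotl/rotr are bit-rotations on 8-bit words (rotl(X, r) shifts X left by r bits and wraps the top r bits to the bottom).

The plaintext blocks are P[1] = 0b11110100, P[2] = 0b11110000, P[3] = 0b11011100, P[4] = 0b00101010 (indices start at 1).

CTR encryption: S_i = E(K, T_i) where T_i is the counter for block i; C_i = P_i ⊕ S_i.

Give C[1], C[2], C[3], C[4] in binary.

C[1]: T = 0b11011001, S = E(K, T) = 0b10101001; 0b11110100 ⊕ 0b10101001 = 0b01011101.
C[2]: T = 0b11011010, S = E(K, T) = 0b11001001; 0b11110000 ⊕ 0b11001001 = 0b00111001.
C[3]: T = 0b11011011, S = E(K, T) = 0b11101001; 0b11011100 ⊕ 0b11101001 = 0b00110101.
C[4]: T = 0b11011100, S = E(K, T) = 0b00001001; 0b00101010 ⊕ 0b00001001 = 0b00100011.

C[1] = 0b01011101, C[2] = 0b00111001, C[3] = 0b00110101, C[4] = 0b00100011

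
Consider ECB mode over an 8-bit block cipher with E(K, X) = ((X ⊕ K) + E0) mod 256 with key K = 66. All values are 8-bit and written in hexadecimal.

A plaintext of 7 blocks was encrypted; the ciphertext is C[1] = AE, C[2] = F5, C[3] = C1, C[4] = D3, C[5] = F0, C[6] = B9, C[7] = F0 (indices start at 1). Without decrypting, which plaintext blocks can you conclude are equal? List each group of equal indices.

ECB encrypts each block independently with the same key, so equal ciphertext blocks imply equal plaintext blocks.
C[5] = C[7] = F0, so P[5] = P[7].

P[5] = P[7]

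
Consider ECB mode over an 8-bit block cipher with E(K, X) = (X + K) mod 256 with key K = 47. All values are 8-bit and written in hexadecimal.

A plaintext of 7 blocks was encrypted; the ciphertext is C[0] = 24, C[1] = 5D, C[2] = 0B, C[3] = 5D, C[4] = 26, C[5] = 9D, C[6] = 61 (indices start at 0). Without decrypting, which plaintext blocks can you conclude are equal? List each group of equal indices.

ECB encrypts each block independently with the same key, so equal ciphertext blocks imply equal plaintext blocks.
C[1] = C[3] = 5D, so P[1] = P[3].

P[1] = P[3]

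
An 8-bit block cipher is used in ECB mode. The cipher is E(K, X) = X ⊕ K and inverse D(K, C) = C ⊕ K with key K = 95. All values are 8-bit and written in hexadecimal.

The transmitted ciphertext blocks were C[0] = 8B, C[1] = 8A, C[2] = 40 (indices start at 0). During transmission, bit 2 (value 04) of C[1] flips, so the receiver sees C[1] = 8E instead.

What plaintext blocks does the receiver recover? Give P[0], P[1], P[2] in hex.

ECB decryption: P_i = D(K, C_i).
Only C[1] changed, to 8E. In ECB, a change in C_i affects only P_i. Decrypting the received ciphertext:
P[0]: D(K, 8B) = 1E.
P[1]: D(K, 8E) = 1B.
P[2]: D(K, 40) = D5.
Blocks that differ from the original plaintext: P[1].

P[0] = 1E, P[1] = 1B, P[2] = D5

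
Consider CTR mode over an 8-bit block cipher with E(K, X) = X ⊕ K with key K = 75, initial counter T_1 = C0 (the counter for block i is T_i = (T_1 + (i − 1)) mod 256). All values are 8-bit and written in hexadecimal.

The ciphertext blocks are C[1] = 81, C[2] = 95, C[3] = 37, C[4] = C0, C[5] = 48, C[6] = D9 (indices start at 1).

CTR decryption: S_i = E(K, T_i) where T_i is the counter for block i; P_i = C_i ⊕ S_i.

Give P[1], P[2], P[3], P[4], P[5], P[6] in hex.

P[1]: T = C0, S = E(K, T) = B5; 81 ⊕ B5 = 34.
P[2]: T = C1, S = E(K, T) = B4; 95 ⊕ B4 = 21.
P[3]: T = C2, S = E(K, T) = B7; 37 ⊕ B7 = 80.
P[4]: T = C3, S = E(K, T) = B6; C0 ⊕ B6 = 76.
P[5]: T = C4, S = E(K, T) = B1; 48 ⊕ B1 = F9.
P[6]: T = C5, S = E(K, T) = B0; D9 ⊕ B0 = 69.

P[1] = 34, P[2] = 21, P[3] = 80, P[4] = 76, P[5] = F9, P[6] = 69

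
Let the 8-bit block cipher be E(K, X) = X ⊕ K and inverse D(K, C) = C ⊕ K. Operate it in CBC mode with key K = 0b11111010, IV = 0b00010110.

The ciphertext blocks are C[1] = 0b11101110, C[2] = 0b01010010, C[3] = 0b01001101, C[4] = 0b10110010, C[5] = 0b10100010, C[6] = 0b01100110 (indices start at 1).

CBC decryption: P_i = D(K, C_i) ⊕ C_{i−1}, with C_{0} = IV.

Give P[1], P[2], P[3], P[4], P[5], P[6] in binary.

P[1]: D(K, 0b11101110) = 0b00010100; 0b00010100 ⊕ 0b00010110 = 0b00000010.
P[2]: D(K, 0b01010010) = 0b10101000; 0b10101000 ⊕ 0b11101110 = 0b01000110.
P[3]: D(K, 0b01001101) = 0b10110111; 0b10110111 ⊕ 0b01010010 = 0b11100101.
P[4]: D(K, 0b10110010) = 0b01001000; 0b01001000 ⊕ 0b01001101 = 0b00000101.
P[5]: D(K, 0b10100010) = 0b01011000; 0b01011000 ⊕ 0b10110010 = 0b11101010.
P[6]: D(K, 0b01100110) = 0b10011100; 0b10011100 ⊕ 0b10100010 = 0b00111110.

P[1] = 0b00000010, P[2] = 0b01000110, P[3] = 0b11100101, P[4] = 0b00000101, P[5] = 0b11101010, P[6] = 0b00111110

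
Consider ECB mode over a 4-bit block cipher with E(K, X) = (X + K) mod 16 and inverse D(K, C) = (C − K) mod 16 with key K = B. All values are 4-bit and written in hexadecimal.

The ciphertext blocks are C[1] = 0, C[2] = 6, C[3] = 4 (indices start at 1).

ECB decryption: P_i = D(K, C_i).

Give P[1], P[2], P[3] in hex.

P[1]: D(K, 0) = 5.
P[2]: D(K, 6) = B.
P[3]: D(K, 4) = 9.

P[1] = 5, P[2] = B, P[3] = 9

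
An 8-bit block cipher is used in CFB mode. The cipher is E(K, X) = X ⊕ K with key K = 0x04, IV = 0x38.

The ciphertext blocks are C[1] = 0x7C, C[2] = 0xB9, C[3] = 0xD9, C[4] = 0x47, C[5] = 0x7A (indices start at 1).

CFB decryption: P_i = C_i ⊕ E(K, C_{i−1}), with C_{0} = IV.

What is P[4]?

P[4]: E(K, 0xD9) = 0xDD; 0x47 ⊕ 0xDD = 0x9A.

P[4] = 0x9A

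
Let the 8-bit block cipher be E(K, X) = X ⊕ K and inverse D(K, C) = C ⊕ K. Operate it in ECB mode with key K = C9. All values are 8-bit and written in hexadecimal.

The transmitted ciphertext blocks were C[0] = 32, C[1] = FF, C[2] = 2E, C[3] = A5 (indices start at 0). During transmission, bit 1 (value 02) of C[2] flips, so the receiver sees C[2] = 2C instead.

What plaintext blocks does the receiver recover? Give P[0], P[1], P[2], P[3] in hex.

P[0] = FB, P[1] = 36, P[2] = E5, P[3] = 6C

ECB decryption: P_i = D(K, C_i).
Only C[2] changed, to 2C. In ECB, a change in C_i affects only P_i. Decrypting the received ciphertext:
P[0]: D(K, 32) = FB.
P[1]: D(K, FF) = 36.
P[2]: D(K, 2C) = E5.
P[3]: D(K, A5) = 6C.
Blocks that differ from the original plaintext: P[2].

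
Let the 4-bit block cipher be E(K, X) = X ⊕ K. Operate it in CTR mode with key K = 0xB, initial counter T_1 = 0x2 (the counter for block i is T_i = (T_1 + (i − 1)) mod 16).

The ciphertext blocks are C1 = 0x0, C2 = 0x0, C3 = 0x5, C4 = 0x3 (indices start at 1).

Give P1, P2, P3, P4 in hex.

CTR decryption: S_i = E(K, T_i) where T_i is the counter for block i; P_i = C_i ⊕ S_i.
P1: T = 0x2, S = E(K, T) = 0x9; 0x0 ⊕ 0x9 = 0x9.
P2: T = 0x3, S = E(K, T) = 0x8; 0x0 ⊕ 0x8 = 0x8.
P3: T = 0x4, S = E(K, T) = 0xF; 0x5 ⊕ 0xF = 0xA.
P4: T = 0x5, S = E(K, T) = 0xE; 0x3 ⊕ 0xE = 0xD.

P1 = 0x9, P2 = 0x8, P3 = 0xA, P4 = 0xD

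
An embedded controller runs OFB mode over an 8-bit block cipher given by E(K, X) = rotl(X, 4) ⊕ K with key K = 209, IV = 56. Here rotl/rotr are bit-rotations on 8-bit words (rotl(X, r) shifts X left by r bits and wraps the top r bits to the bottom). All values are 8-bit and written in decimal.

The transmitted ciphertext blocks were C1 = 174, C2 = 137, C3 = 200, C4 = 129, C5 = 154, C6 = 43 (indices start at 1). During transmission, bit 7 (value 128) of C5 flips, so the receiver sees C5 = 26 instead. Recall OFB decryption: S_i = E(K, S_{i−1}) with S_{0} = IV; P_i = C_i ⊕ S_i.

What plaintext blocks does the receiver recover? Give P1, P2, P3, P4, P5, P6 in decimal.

P1 = 252, P2 = 125, P3 = 86, P4 = 185, P5 = 72, P6 = 223

Only C5 changed, to 26. In OFB, a change in C_i flips the same bit in P_i only; the keystream is unaffected. Decrypting the received ciphertext:
P1: S = E(K, 56) = 82; 174 ⊕ 82 = 252.
P2: S = E(K, 82) = 244; 137 ⊕ 244 = 125.
P3: S = E(K, 244) = 158; 200 ⊕ 158 = 86.
P4: S = E(K, 158) = 56; 129 ⊕ 56 = 185.
P5: S = E(K, 56) = 82; 26 ⊕ 82 = 72.
P6: S = E(K, 82) = 244; 43 ⊕ 244 = 223.
Blocks that differ from the original plaintext: P5.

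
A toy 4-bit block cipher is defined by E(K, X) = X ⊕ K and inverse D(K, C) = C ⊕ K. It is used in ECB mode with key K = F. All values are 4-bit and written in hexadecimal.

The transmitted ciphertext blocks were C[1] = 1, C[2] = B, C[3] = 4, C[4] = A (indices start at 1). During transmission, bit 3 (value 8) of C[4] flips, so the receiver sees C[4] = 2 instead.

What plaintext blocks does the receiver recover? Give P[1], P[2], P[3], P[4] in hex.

ECB decryption: P_i = D(K, C_i).
Only C[4] changed, to 2. In ECB, a change in C_i affects only P_i. Decrypting the received ciphertext:
P[1]: D(K, 1) = E.
P[2]: D(K, B) = 4.
P[3]: D(K, 4) = B.
P[4]: D(K, 2) = D.
Blocks that differ from the original plaintext: P[4].

P[1] = E, P[2] = 4, P[3] = B, P[4] = D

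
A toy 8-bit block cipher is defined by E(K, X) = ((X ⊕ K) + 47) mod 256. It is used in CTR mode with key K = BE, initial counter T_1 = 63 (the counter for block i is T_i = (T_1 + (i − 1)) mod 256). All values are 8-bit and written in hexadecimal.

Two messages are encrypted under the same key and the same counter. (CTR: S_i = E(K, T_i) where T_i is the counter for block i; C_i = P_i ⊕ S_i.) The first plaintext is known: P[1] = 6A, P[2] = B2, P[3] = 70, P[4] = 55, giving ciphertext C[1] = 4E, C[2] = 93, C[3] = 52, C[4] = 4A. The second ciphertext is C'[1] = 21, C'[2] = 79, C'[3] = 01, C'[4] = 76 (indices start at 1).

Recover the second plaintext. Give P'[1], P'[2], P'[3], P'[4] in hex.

P'[1] = 05, P'[2] = 58, P'[3] = 23, P'[4] = 69

In CTR with a reused counter, both messages share the same keystream S_i, so C_i ⊕ C'_i = P_i ⊕ P'_i and thus P'_i = P_i ⊕ C_i ⊕ C'_i.
P'[1]: 6A ⊕ 4E ⊕ 21 = 05.
P'[2]: B2 ⊕ 93 ⊕ 79 = 58.
P'[3]: 70 ⊕ 52 ⊕ 01 = 23.
P'[4]: 55 ⊕ 4A ⊕ 76 = 69.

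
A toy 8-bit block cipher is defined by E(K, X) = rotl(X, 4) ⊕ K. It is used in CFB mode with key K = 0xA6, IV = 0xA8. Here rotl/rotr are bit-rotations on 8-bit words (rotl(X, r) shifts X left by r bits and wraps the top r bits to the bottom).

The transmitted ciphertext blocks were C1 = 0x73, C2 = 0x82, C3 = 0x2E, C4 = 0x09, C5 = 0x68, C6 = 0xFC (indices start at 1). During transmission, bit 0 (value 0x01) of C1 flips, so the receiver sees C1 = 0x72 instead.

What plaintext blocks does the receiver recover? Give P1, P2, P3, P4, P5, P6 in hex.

P1 = 0x5E, P2 = 0x03, P3 = 0xA0, P4 = 0x4D, P5 = 0x5E, P6 = 0xDC

CFB decryption: P_i = C_i ⊕ E(K, C_{i−1}), with C_{0} = IV.
Only C1 changed, to 0x72. In CFB, a change in C_i flips the same bit in P_i and garbles P_{i+1}. Decrypting the received ciphertext:
P1: E(K, 0xA8) = 0x2C; 0x72 ⊕ 0x2C = 0x5E.
P2: E(K, 0x72) = 0x81; 0x82 ⊕ 0x81 = 0x03.
P3: E(K, 0x82) = 0x8E; 0x2E ⊕ 0x8E = 0xA0.
P4: E(K, 0x2E) = 0x44; 0x09 ⊕ 0x44 = 0x4D.
P5: E(K, 0x09) = 0x36; 0x68 ⊕ 0x36 = 0x5E.
P6: E(K, 0x68) = 0x20; 0xFC ⊕ 0x20 = 0xDC.
Blocks that differ from the original plaintext: P1, P2.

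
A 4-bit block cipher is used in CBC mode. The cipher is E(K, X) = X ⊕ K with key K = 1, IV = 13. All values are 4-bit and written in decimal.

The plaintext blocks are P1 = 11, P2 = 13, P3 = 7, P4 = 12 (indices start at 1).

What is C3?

CBC encryption: C_i = E(K, P_i ⊕ C_{i−1}), with C_{0} = IV.
C1: P1 ⊕ 13 = 6; E(K, 6) = 7.
C2: P2 ⊕ 7 = 10; E(K, 10) = 11.
C3: P3 ⊕ 11 = 12; E(K, 12) = 13.

C3 = 13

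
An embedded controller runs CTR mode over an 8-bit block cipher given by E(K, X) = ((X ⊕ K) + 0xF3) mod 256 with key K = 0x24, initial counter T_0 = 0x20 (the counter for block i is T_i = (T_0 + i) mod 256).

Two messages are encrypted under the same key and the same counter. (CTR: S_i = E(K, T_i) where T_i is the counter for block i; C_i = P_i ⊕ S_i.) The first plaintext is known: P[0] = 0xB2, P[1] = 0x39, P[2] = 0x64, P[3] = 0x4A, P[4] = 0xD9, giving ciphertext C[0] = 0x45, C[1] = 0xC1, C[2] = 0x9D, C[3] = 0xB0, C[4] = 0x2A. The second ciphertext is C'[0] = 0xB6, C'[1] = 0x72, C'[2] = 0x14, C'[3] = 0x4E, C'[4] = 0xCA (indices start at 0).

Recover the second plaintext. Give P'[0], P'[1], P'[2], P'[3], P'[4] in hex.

P'[0] = 0x41, P'[1] = 0x8A, P'[2] = 0xED, P'[3] = 0xB4, P'[4] = 0x39

In CTR with a reused counter, both messages share the same keystream S_i, so C_i ⊕ C'_i = P_i ⊕ P'_i and thus P'_i = P_i ⊕ C_i ⊕ C'_i.
P'[0]: 0xB2 ⊕ 0x45 ⊕ 0xB6 = 0x41.
P'[1]: 0x39 ⊕ 0xC1 ⊕ 0x72 = 0x8A.
P'[2]: 0x64 ⊕ 0x9D ⊕ 0x14 = 0xED.
P'[3]: 0x4A ⊕ 0xB0 ⊕ 0x4E = 0xB4.
P'[4]: 0xD9 ⊕ 0x2A ⊕ 0xCA = 0x39.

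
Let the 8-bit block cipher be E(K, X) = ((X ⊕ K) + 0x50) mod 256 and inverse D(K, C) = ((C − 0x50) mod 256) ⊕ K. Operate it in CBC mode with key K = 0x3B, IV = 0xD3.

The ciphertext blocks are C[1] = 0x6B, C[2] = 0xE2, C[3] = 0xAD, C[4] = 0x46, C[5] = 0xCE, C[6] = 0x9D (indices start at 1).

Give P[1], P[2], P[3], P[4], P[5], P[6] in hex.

P[1] = 0xF3, P[2] = 0xC2, P[3] = 0x84, P[4] = 0x60, P[5] = 0x03, P[6] = 0xB8

CBC decryption: P_i = D(K, C_i) ⊕ C_{i−1}, with C_{0} = IV.
P[1]: D(K, 0x6B) = 0x20; 0x20 ⊕ 0xD3 = 0xF3.
P[2]: D(K, 0xE2) = 0xA9; 0xA9 ⊕ 0x6B = 0xC2.
P[3]: D(K, 0xAD) = 0x66; 0x66 ⊕ 0xE2 = 0x84.
P[4]: D(K, 0x46) = 0xCD; 0xCD ⊕ 0xAD = 0x60.
P[5]: D(K, 0xCE) = 0x45; 0x45 ⊕ 0x46 = 0x03.
P[6]: D(K, 0x9D) = 0x76; 0x76 ⊕ 0xCE = 0xB8.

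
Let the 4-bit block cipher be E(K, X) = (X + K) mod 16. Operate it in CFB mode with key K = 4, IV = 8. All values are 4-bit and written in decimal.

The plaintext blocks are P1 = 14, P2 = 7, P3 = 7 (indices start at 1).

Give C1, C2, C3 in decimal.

C1 = 2, C2 = 1, C3 = 2

CFB encryption: C_i = P_i ⊕ E(K, C_{i−1}), with C_{0} = IV.
C1: E(K, 8) = 12; 14 ⊕ 12 = 2.
C2: E(K, 2) = 6; 7 ⊕ 6 = 1.
C3: E(K, 1) = 5; 7 ⊕ 5 = 2.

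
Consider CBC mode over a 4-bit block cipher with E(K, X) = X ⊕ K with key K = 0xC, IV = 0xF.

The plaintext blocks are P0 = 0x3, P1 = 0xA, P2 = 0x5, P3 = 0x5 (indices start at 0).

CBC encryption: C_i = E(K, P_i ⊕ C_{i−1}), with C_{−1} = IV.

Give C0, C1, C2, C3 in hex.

C0 = 0x0, C1 = 0x6, C2 = 0xF, C3 = 0x6

C0: P0 ⊕ 0xF = 0xC; E(K, 0xC) = 0x0.
C1: P1 ⊕ 0x0 = 0xA; E(K, 0xA) = 0x6.
C2: P2 ⊕ 0x6 = 0x3; E(K, 0x3) = 0xF.
C3: P3 ⊕ 0xF = 0xA; E(K, 0xA) = 0x6.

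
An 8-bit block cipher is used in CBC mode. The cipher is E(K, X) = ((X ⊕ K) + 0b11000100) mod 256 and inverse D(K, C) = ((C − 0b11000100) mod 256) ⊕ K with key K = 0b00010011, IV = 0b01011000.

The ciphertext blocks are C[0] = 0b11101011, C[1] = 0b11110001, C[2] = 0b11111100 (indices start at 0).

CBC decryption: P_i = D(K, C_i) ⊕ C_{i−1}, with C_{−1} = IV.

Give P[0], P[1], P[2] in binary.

P[0]: D(K, 0b11101011) = 0b00110100; 0b00110100 ⊕ 0b01011000 = 0b01101100.
P[1]: D(K, 0b11110001) = 0b00111110; 0b00111110 ⊕ 0b11101011 = 0b11010101.
P[2]: D(K, 0b11111100) = 0b00101011; 0b00101011 ⊕ 0b11110001 = 0b11011010.

P[0] = 0b01101100, P[1] = 0b11010101, P[2] = 0b11011010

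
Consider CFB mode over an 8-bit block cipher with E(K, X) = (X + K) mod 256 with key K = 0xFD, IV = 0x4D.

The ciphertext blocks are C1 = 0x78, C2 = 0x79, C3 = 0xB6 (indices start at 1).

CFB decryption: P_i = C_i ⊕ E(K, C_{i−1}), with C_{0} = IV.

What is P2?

P2: E(K, 0x78) = 0x75; 0x79 ⊕ 0x75 = 0x0C.

P2 = 0x0C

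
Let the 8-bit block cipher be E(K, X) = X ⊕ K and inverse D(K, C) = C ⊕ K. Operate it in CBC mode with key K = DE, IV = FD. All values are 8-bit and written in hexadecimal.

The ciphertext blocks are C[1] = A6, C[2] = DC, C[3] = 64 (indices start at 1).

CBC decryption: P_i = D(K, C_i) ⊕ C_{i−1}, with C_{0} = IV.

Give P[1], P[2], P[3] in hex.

P[1]: D(K, A6) = 78; 78 ⊕ FD = 85.
P[2]: D(K, DC) = 02; 02 ⊕ A6 = A4.
P[3]: D(K, 64) = BA; BA ⊕ DC = 66.

P[1] = 85, P[2] = A4, P[3] = 66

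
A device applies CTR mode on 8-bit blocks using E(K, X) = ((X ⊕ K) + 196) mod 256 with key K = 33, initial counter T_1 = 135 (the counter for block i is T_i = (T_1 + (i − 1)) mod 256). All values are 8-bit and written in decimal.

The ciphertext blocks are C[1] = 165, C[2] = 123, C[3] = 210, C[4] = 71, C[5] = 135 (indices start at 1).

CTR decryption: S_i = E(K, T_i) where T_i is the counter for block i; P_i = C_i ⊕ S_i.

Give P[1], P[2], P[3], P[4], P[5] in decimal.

P[1]: T = 135, S = E(K, T) = 106; 165 ⊕ 106 = 207.
P[2]: T = 136, S = E(K, T) = 109; 123 ⊕ 109 = 22.
P[3]: T = 137, S = E(K, T) = 108; 210 ⊕ 108 = 190.
P[4]: T = 138, S = E(K, T) = 111; 71 ⊕ 111 = 40.
P[5]: T = 139, S = E(K, T) = 110; 135 ⊕ 110 = 233.

P[1] = 207, P[2] = 22, P[3] = 190, P[4] = 40, P[5] = 233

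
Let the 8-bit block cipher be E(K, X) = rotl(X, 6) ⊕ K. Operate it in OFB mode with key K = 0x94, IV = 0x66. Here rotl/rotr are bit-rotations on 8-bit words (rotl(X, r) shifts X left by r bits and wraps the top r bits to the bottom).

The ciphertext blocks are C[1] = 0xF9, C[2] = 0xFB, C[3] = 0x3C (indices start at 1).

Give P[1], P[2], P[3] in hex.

OFB decryption: S_i = E(K, S_{i−1}) with S_{0} = IV; P_i = C_i ⊕ S_i.
P[1]: S = E(K, 0x66) = 0x0D; 0xF9 ⊕ 0x0D = 0xF4.
P[2]: S = E(K, 0x0D) = 0xD7; 0xFB ⊕ 0xD7 = 0x2C.
P[3]: S = E(K, 0xD7) = 0x61; 0x3C ⊕ 0x61 = 0x5D.

P[1] = 0xF4, P[2] = 0x2C, P[3] = 0x5D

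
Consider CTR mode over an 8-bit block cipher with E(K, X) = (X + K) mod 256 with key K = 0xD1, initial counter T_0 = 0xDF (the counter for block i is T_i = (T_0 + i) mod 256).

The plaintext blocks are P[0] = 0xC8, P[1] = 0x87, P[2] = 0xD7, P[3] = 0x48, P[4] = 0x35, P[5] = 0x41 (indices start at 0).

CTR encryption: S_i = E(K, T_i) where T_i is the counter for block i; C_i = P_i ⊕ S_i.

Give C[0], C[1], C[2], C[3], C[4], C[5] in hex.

C[0] = 0x78, C[1] = 0x36, C[2] = 0x65, C[3] = 0xFB, C[4] = 0x81, C[5] = 0xF4

C[0]: T = 0xDF, S = E(K, T) = 0xB0; 0xC8 ⊕ 0xB0 = 0x78.
C[1]: T = 0xE0, S = E(K, T) = 0xB1; 0x87 ⊕ 0xB1 = 0x36.
C[2]: T = 0xE1, S = E(K, T) = 0xB2; 0xD7 ⊕ 0xB2 = 0x65.
C[3]: T = 0xE2, S = E(K, T) = 0xB3; 0x48 ⊕ 0xB3 = 0xFB.
C[4]: T = 0xE3, S = E(K, T) = 0xB4; 0x35 ⊕ 0xB4 = 0x81.
C[5]: T = 0xE4, S = E(K, T) = 0xB5; 0x41 ⊕ 0xB5 = 0xF4.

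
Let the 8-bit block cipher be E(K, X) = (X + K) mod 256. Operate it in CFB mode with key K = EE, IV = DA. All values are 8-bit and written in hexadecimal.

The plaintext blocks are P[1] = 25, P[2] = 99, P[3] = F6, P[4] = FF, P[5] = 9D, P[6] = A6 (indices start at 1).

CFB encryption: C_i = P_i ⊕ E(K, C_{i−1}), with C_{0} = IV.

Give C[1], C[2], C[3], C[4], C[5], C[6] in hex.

C[1] = ED, C[2] = 42, C[3] = C6, C[4] = 4B, C[5] = A4, C[6] = 34

C[1]: E(K, DA) = C8; 25 ⊕ C8 = ED.
C[2]: E(K, ED) = DB; 99 ⊕ DB = 42.
C[3]: E(K, 42) = 30; F6 ⊕ 30 = C6.
C[4]: E(K, C6) = B4; FF ⊕ B4 = 4B.
C[5]: E(K, 4B) = 39; 9D ⊕ 39 = A4.
C[6]: E(K, A4) = 92; A6 ⊕ 92 = 34.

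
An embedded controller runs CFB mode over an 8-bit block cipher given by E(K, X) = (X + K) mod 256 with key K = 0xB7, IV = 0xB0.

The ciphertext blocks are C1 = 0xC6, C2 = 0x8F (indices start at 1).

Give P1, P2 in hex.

P1 = 0xA1, P2 = 0xF2

CFB decryption: P_i = C_i ⊕ E(K, C_{i−1}), with C_{0} = IV.
P1: E(K, 0xB0) = 0x67; 0xC6 ⊕ 0x67 = 0xA1.
P2: E(K, 0xC6) = 0x7D; 0x8F ⊕ 0x7D = 0xF2.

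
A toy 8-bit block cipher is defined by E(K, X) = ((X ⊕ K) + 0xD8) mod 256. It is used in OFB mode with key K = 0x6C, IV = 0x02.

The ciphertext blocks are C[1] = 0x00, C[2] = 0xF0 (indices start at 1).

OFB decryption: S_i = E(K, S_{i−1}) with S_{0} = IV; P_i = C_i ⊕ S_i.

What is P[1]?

P[1]: S = E(K, 0x02) = 0x46; 0x00 ⊕ 0x46 = 0x46.

P[1] = 0x46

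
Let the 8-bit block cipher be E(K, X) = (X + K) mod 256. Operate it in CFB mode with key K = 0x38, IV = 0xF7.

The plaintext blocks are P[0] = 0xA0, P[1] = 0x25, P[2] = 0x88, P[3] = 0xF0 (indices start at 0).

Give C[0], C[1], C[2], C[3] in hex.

C[0] = 0x8F, C[1] = 0xE2, C[2] = 0x92, C[3] = 0x3A

CFB encryption: C_i = P_i ⊕ E(K, C_{i−1}), with C_{−1} = IV.
C[0]: E(K, 0xF7) = 0x2F; 0xA0 ⊕ 0x2F = 0x8F.
C[1]: E(K, 0x8F) = 0xC7; 0x25 ⊕ 0xC7 = 0xE2.
C[2]: E(K, 0xE2) = 0x1A; 0x88 ⊕ 0x1A = 0x92.
C[3]: E(K, 0x92) = 0xCA; 0xF0 ⊕ 0xCA = 0x3A.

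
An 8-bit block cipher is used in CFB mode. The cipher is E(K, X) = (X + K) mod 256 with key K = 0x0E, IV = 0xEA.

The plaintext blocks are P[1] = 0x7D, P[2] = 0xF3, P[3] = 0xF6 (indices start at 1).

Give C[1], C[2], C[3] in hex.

CFB encryption: C_i = P_i ⊕ E(K, C_{i−1}), with C_{0} = IV.
C[1]: E(K, 0xEA) = 0xF8; 0x7D ⊕ 0xF8 = 0x85.
C[2]: E(K, 0x85) = 0x93; 0xF3 ⊕ 0x93 = 0x60.
C[3]: E(K, 0x60) = 0x6E; 0xF6 ⊕ 0x6E = 0x98.

C[1] = 0x85, C[2] = 0x60, C[3] = 0x98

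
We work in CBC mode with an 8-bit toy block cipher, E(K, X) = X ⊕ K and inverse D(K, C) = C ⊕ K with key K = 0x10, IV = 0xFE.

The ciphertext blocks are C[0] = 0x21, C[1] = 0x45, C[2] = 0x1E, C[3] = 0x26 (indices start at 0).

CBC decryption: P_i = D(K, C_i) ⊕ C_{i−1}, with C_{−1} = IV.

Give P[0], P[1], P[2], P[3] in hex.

P[0] = 0xCF, P[1] = 0x74, P[2] = 0x4B, P[3] = 0x28

P[0]: D(K, 0x21) = 0x31; 0x31 ⊕ 0xFE = 0xCF.
P[1]: D(K, 0x45) = 0x55; 0x55 ⊕ 0x21 = 0x74.
P[2]: D(K, 0x1E) = 0x0E; 0x0E ⊕ 0x45 = 0x4B.
P[3]: D(K, 0x26) = 0x36; 0x36 ⊕ 0x1E = 0x28.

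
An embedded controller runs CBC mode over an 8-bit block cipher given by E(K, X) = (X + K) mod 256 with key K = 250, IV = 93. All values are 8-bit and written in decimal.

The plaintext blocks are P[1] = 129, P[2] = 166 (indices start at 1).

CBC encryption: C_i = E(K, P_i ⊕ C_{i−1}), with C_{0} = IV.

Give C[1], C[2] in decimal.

C[1]: P[1] ⊕ 93 = 220; E(K, 220) = 214.
C[2]: P[2] ⊕ 214 = 112; E(K, 112) = 106.

C[1] = 214, C[2] = 106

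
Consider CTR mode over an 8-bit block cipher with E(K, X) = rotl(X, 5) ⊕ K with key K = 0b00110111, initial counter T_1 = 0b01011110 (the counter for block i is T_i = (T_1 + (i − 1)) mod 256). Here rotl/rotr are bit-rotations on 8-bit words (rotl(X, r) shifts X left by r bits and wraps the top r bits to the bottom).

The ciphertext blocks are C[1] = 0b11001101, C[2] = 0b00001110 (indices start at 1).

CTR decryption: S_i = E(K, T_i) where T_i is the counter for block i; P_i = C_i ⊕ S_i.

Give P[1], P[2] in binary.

P[1]: T = 0b01011110, S = E(K, T) = 0b11111100; 0b11001101 ⊕ 0b11111100 = 0b00110001.
P[2]: T = 0b01011111, S = E(K, T) = 0b11011100; 0b00001110 ⊕ 0b11011100 = 0b11010010.

P[1] = 0b00110001, P[2] = 0b11010010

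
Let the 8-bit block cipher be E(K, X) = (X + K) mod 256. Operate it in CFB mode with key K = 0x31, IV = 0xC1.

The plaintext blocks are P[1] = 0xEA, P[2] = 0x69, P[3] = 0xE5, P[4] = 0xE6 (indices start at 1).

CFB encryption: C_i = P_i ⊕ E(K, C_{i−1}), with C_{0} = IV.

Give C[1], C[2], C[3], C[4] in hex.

C[1] = 0x18, C[2] = 0x20, C[3] = 0xB4, C[4] = 0x03

C[1]: E(K, 0xC1) = 0xF2; 0xEA ⊕ 0xF2 = 0x18.
C[2]: E(K, 0x18) = 0x49; 0x69 ⊕ 0x49 = 0x20.
C[3]: E(K, 0x20) = 0x51; 0xE5 ⊕ 0x51 = 0xB4.
C[4]: E(K, 0xB4) = 0xE5; 0xE6 ⊕ 0xE5 = 0x03.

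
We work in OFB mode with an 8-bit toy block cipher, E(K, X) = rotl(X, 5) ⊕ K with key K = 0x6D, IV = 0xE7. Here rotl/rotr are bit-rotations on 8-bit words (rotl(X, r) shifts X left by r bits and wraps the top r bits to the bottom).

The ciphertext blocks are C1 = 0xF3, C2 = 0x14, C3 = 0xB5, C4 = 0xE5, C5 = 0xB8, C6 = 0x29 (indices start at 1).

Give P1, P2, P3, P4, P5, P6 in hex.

OFB decryption: S_i = E(K, S_{i−1}) with S_{0} = IV; P_i = C_i ⊕ S_i.
P1: S = E(K, 0xE7) = 0x91; 0xF3 ⊕ 0x91 = 0x62.
P2: S = E(K, 0x91) = 0x5F; 0x14 ⊕ 0x5F = 0x4B.
P3: S = E(K, 0x5F) = 0x86; 0xB5 ⊕ 0x86 = 0x33.
P4: S = E(K, 0x86) = 0xBD; 0xE5 ⊕ 0xBD = 0x58.
P5: S = E(K, 0xBD) = 0xDA; 0xB8 ⊕ 0xDA = 0x62.
P6: S = E(K, 0xDA) = 0x36; 0x29 ⊕ 0x36 = 0x1F.

P1 = 0x62, P2 = 0x4B, P3 = 0x33, P4 = 0x58, P5 = 0x62, P6 = 0x1F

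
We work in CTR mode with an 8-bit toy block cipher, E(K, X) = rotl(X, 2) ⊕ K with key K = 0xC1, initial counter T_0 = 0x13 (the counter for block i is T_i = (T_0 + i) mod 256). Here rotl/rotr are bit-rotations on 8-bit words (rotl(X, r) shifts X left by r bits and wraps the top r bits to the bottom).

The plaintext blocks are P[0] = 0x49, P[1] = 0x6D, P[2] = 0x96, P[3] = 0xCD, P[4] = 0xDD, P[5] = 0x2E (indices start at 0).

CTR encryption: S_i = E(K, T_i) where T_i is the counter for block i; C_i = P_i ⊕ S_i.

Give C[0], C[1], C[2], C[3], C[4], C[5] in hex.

C[0]: T = 0x13, S = E(K, T) = 0x8D; 0x49 ⊕ 0x8D = 0xC4.
C[1]: T = 0x14, S = E(K, T) = 0x91; 0x6D ⊕ 0x91 = 0xFC.
C[2]: T = 0x15, S = E(K, T) = 0x95; 0x96 ⊕ 0x95 = 0x03.
C[3]: T = 0x16, S = E(K, T) = 0x99; 0xCD ⊕ 0x99 = 0x54.
C[4]: T = 0x17, S = E(K, T) = 0x9D; 0xDD ⊕ 0x9D = 0x40.
C[5]: T = 0x18, S = E(K, T) = 0xA1; 0x2E ⊕ 0xA1 = 0x8F.

C[0] = 0xC4, C[1] = 0xFC, C[2] = 0x03, C[3] = 0x54, C[4] = 0x40, C[5] = 0x8F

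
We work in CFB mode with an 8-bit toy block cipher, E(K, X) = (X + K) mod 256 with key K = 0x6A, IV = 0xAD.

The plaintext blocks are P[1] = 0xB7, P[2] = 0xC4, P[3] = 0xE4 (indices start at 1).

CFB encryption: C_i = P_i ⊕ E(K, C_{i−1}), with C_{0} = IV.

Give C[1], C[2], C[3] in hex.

C[1]: E(K, 0xAD) = 0x17; 0xB7 ⊕ 0x17 = 0xA0.
C[2]: E(K, 0xA0) = 0x0A; 0xC4 ⊕ 0x0A = 0xCE.
C[3]: E(K, 0xCE) = 0x38; 0xE4 ⊕ 0x38 = 0xDC.

C[1] = 0xA0, C[2] = 0xCE, C[3] = 0xDC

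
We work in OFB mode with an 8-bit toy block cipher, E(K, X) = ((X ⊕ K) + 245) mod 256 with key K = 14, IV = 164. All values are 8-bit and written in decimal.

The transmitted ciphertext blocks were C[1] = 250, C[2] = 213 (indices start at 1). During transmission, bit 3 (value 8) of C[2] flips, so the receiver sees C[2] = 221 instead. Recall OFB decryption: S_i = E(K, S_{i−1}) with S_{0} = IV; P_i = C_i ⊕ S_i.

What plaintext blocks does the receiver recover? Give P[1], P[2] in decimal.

Only C[2] changed, to 221. In OFB, a change in C_i flips the same bit in P_i only; the keystream is unaffected. Decrypting the received ciphertext:
P[1]: S = E(K, 164) = 159; 250 ⊕ 159 = 101.
P[2]: S = E(K, 159) = 134; 221 ⊕ 134 = 91.
Blocks that differ from the original plaintext: P[2].

P[1] = 101, P[2] = 91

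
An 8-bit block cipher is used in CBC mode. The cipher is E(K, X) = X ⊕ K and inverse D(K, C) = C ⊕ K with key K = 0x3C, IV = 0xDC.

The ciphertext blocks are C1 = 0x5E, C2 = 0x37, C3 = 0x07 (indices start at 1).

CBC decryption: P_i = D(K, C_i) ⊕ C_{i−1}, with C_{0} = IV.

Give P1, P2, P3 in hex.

P1 = 0xBE, P2 = 0x55, P3 = 0x0C

P1: D(K, 0x5E) = 0x62; 0x62 ⊕ 0xDC = 0xBE.
P2: D(K, 0x37) = 0x0B; 0x0B ⊕ 0x5E = 0x55.
P3: D(K, 0x07) = 0x3B; 0x3B ⊕ 0x37 = 0x0C.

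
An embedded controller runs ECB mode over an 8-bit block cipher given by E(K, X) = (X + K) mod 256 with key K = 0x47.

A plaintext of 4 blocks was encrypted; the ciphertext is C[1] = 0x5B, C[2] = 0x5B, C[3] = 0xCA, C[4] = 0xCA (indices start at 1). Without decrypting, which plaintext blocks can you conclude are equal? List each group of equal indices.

ECB encrypts each block independently with the same key, so equal ciphertext blocks imply equal plaintext blocks.
C[1] = C[2] = 0x5B, so P[1] = P[2].
C[3] = C[4] = 0xCA, so P[3] = P[4].

P[1] = P[2]; P[3] = P[4]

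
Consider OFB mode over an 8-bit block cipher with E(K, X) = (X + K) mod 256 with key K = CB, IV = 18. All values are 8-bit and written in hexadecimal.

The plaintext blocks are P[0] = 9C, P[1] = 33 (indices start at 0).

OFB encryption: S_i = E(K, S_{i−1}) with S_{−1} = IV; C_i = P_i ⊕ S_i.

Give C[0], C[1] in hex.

C[0] = 7F, C[1] = 9D

C[0]: S = E(K, 18) = E3; 9C ⊕ E3 = 7F.
C[1]: S = E(K, E3) = AE; 33 ⊕ AE = 9D.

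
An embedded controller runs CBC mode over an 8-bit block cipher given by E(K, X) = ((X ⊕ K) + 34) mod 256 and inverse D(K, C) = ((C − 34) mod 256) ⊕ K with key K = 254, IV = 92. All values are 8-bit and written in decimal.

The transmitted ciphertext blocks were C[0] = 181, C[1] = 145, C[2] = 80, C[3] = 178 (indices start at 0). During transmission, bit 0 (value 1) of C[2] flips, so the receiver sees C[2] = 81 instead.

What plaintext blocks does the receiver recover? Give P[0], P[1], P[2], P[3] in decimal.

CBC decryption: P_i = D(K, C_i) ⊕ C_{i−1}, with C_{−1} = IV.
Only C[2] changed, to 81. In CBC, a change in C_i garbles P_i and flips the same bit in P_{i+1}. Decrypting the received ciphertext:
P[0]: D(K, 181) = 109; 109 ⊕ 92 = 49.
P[1]: D(K, 145) = 145; 145 ⊕ 181 = 36.
P[2]: D(K, 81) = 209; 209 ⊕ 145 = 64.
P[3]: D(K, 178) = 110; 110 ⊕ 81 = 63.
Blocks that differ from the original plaintext: P[2], P[3].

P[0] = 49, P[1] = 36, P[2] = 64, P[3] = 63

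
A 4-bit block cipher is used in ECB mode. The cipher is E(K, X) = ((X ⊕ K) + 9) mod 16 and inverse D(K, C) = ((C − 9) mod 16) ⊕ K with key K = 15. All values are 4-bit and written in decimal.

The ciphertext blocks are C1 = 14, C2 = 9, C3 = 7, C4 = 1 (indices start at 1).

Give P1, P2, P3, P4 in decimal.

P1 = 10, P2 = 15, P3 = 1, P4 = 7

ECB decryption: P_i = D(K, C_i).
P1: D(K, 14) = 10.
P2: D(K, 9) = 15.
P3: D(K, 7) = 1.
P4: D(K, 1) = 7.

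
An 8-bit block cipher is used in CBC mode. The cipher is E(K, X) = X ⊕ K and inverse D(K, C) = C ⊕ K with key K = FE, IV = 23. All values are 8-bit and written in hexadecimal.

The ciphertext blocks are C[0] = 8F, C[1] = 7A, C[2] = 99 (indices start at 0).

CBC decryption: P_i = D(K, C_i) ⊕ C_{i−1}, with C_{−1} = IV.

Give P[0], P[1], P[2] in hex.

P[0] = 52, P[1] = 0B, P[2] = 1D

P[0]: D(K, 8F) = 71; 71 ⊕ 23 = 52.
P[1]: D(K, 7A) = 84; 84 ⊕ 8F = 0B.
P[2]: D(K, 99) = 67; 67 ⊕ 7A = 1D.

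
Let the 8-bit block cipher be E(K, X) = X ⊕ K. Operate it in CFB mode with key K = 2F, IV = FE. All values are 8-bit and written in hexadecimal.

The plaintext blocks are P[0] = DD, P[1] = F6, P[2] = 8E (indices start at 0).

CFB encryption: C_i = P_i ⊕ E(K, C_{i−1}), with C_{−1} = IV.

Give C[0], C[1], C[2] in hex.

C[0]: E(K, FE) = D1; DD ⊕ D1 = 0C.
C[1]: E(K, 0C) = 23; F6 ⊕ 23 = D5.
C[2]: E(K, D5) = FA; 8E ⊕ FA = 74.

C[0] = 0C, C[1] = D5, C[2] = 74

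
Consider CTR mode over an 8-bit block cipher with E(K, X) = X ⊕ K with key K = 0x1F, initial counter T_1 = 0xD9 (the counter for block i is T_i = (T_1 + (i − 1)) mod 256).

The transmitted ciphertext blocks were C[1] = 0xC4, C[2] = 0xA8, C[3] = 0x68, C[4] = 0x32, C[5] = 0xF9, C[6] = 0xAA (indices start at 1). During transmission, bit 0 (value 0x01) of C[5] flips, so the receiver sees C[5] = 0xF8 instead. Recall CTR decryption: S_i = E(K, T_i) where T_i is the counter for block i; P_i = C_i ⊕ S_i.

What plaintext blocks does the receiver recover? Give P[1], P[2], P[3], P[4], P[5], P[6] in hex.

P[1] = 0x02, P[2] = 0x6D, P[3] = 0xAC, P[4] = 0xF1, P[5] = 0x3A, P[6] = 0x6B

Only C[5] changed, to 0xF8. In CTR, a change in C_i flips the same bit in P_i only; the keystream is unaffected. Decrypting the received ciphertext:
P[1]: T = 0xD9, S = E(K, T) = 0xC6; 0xC4 ⊕ 0xC6 = 0x02.
P[2]: T = 0xDA, S = E(K, T) = 0xC5; 0xA8 ⊕ 0xC5 = 0x6D.
P[3]: T = 0xDB, S = E(K, T) = 0xC4; 0x68 ⊕ 0xC4 = 0xAC.
P[4]: T = 0xDC, S = E(K, T) = 0xC3; 0x32 ⊕ 0xC3 = 0xF1.
P[5]: T = 0xDD, S = E(K, T) = 0xC2; 0xF8 ⊕ 0xC2 = 0x3A.
P[6]: T = 0xDE, S = E(K, T) = 0xC1; 0xAA ⊕ 0xC1 = 0x6B.
Blocks that differ from the original plaintext: P[5].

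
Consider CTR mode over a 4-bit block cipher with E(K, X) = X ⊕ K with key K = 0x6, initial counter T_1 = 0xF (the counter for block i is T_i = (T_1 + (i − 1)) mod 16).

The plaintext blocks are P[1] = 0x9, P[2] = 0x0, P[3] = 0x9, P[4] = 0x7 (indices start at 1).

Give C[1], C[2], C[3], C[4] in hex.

CTR encryption: S_i = E(K, T_i) where T_i is the counter for block i; C_i = P_i ⊕ S_i.
C[1]: T = 0xF, S = E(K, T) = 0x9; 0x9 ⊕ 0x9 = 0x0.
C[2]: T = 0x0, S = E(K, T) = 0x6; 0x0 ⊕ 0x6 = 0x6.
C[3]: T = 0x1, S = E(K, T) = 0x7; 0x9 ⊕ 0x7 = 0xE.
C[4]: T = 0x2, S = E(K, T) = 0x4; 0x7 ⊕ 0x4 = 0x3.

C[1] = 0x0, C[2] = 0x6, C[3] = 0xE, C[4] = 0x3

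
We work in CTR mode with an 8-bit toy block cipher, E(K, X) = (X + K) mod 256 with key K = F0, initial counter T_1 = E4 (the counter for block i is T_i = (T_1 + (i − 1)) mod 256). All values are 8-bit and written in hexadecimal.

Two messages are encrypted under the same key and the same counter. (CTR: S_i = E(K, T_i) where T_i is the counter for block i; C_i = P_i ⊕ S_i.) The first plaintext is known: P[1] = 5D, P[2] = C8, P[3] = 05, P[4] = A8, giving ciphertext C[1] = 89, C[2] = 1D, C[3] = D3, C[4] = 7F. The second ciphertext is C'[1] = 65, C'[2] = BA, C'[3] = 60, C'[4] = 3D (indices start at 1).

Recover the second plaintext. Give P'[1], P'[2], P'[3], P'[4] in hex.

P'[1] = B1, P'[2] = 6F, P'[3] = B6, P'[4] = EA

In CTR with a reused counter, both messages share the same keystream S_i, so C_i ⊕ C'_i = P_i ⊕ P'_i and thus P'_i = P_i ⊕ C_i ⊕ C'_i.
P'[1]: 5D ⊕ 89 ⊕ 65 = B1.
P'[2]: C8 ⊕ 1D ⊕ BA = 6F.
P'[3]: 05 ⊕ D3 ⊕ 60 = B6.
P'[4]: A8 ⊕ 7F ⊕ 3D = EA.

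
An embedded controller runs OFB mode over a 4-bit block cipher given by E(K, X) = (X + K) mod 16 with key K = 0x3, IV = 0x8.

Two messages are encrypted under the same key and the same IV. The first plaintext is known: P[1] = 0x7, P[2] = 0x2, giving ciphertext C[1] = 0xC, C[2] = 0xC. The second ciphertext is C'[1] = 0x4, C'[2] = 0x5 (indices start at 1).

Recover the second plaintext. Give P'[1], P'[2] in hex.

In OFB with a reused IV, both messages share the same keystream S_i, so C_i ⊕ C'_i = P_i ⊕ P'_i and thus P'_i = P_i ⊕ C_i ⊕ C'_i.
P'[1]: 0x7 ⊕ 0xC ⊕ 0x4 = 0xF.
P'[2]: 0x2 ⊕ 0xC ⊕ 0x5 = 0xB.

P'[1] = 0xF, P'[2] = 0xB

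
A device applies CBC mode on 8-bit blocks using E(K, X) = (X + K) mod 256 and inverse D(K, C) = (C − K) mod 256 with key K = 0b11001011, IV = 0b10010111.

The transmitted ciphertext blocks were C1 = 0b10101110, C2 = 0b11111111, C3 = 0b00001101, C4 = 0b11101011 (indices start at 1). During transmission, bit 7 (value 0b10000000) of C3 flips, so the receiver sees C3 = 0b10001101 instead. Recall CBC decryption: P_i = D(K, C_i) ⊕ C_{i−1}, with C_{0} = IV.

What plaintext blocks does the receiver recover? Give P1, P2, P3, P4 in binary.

P1 = 0b01110100, P2 = 0b10011010, P3 = 0b00111101, P4 = 0b10101101

Only C3 changed, to 0b10001101. In CBC, a change in C_i garbles P_i and flips the same bit in P_{i+1}. Decrypting the received ciphertext:
P1: D(K, 0b10101110) = 0b11100011; 0b11100011 ⊕ 0b10010111 = 0b01110100.
P2: D(K, 0b11111111) = 0b00110100; 0b00110100 ⊕ 0b10101110 = 0b10011010.
P3: D(K, 0b10001101) = 0b11000010; 0b11000010 ⊕ 0b11111111 = 0b00111101.
P4: D(K, 0b11101011) = 0b00100000; 0b00100000 ⊕ 0b10001101 = 0b10101101.
Blocks that differ from the original plaintext: P3, P4.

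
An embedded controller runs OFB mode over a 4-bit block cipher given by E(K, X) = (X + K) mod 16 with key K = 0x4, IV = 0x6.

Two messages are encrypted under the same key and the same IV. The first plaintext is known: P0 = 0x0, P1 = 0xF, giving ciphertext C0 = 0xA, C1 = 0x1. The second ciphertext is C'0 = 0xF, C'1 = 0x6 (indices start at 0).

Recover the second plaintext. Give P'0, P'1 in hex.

In OFB with a reused IV, both messages share the same keystream S_i, so C_i ⊕ C'_i = P_i ⊕ P'_i and thus P'_i = P_i ⊕ C_i ⊕ C'_i.
P'0: 0x0 ⊕ 0xA ⊕ 0xF = 0x5.
P'1: 0xF ⊕ 0x1 ⊕ 0x6 = 0x8.

P'0 = 0x5, P'1 = 0x8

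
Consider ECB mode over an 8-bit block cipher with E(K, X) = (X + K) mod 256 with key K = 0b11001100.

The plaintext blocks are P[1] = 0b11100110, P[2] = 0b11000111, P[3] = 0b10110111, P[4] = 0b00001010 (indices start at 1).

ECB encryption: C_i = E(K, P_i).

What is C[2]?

C[2]: E(K, 0b11000111) = 0b10010011.

C[2] = 0b10010011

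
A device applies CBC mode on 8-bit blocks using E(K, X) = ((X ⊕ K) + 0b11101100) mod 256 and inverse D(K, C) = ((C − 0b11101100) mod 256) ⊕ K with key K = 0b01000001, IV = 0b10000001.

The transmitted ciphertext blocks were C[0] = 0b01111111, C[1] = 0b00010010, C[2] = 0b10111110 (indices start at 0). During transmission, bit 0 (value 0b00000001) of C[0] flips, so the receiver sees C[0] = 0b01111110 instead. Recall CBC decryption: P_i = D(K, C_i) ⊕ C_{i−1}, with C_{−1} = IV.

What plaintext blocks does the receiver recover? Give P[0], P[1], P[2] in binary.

Only C[0] changed, to 0b01111110. In CBC, a change in C_i garbles P_i and flips the same bit in P_{i+1}. Decrypting the received ciphertext:
P[0]: D(K, 0b01111110) = 0b11010011; 0b11010011 ⊕ 0b10000001 = 0b01010010.
P[1]: D(K, 0b00010010) = 0b01100111; 0b01100111 ⊕ 0b01111110 = 0b00011001.
P[2]: D(K, 0b10111110) = 0b10010011; 0b10010011 ⊕ 0b00010010 = 0b10000001.
Blocks that differ from the original plaintext: P[0], P[1].

P[0] = 0b01010010, P[1] = 0b00011001, P[2] = 0b10000001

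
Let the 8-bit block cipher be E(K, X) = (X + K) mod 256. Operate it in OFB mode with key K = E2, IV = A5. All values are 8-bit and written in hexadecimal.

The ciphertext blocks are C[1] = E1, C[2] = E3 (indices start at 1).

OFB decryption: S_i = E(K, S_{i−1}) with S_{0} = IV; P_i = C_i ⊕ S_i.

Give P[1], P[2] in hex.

P[1]: S = E(K, A5) = 87; E1 ⊕ 87 = 66.
P[2]: S = E(K, 87) = 69; E3 ⊕ 69 = 8A.

P[1] = 66, P[2] = 8A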